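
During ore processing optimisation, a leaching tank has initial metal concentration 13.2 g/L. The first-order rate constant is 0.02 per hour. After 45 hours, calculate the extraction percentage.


Compute the exponent:
-k * t = -0.02 * 45 = -0.9
Remaining concentration:
C = 13.2 * exp(-0.9)
= 13.2 * 0.4065696597
= 5.366719509 g/L
Extracted = 13.2 - 5.366719509 = 7.833280491 g/L
Extraction % = 7.833280491 / 13.2 * 100
= 59.343%

59.343%


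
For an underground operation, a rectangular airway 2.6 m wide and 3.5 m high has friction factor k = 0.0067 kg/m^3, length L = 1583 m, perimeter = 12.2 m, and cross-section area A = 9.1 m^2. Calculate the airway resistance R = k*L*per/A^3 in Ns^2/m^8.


0.1717 Ns^2/m^8

Compute the numerator:
k * L * per = 0.0067 * 1583 * 12.2
= 129.39442
Compute the denominator:
A^3 = 9.1^3 = 753.571
Resistance:
R = 129.39442 / 753.571
= 0.1717 Ns^2/m^8


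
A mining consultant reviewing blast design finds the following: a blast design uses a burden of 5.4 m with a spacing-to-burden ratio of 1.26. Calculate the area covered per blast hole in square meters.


36.7416 m^2

First, find the spacing:
Spacing = burden * ratio = 5.4 * 1.26
= 6.804 m
Then, calculate the area:
Area = burden * spacing = 5.4 * 6.804
= 36.7416 m^2


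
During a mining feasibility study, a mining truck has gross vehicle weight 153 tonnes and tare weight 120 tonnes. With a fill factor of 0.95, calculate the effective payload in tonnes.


Maximum payload = gross - tare
= 153 - 120 = 33 tonnes
Effective payload = max payload * fill factor
= 33 * 0.95
= 31.35 tonnes

31.35 tonnes


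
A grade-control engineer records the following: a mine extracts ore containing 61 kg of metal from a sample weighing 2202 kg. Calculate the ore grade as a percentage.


Ore grade = (metal mass / ore mass) * 100
= (61 / 2202) * 100
= 0.02770208901 * 100
= 2.7702%

2.7702%


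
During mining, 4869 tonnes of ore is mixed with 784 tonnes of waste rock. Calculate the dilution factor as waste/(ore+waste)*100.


Total material = ore + waste
= 4869 + 784 = 5653 tonnes
Dilution = waste / total * 100
= 784 / 5653 * 100
= 0.1386874226 * 100
= 13.8687%

13.8687%


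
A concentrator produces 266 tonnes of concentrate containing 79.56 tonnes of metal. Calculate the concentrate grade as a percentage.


29.9098%

Grade = (metal in concentrate / concentrate mass) * 100
= (79.56 / 266) * 100
= 0.2990977444 * 100
= 29.9098%


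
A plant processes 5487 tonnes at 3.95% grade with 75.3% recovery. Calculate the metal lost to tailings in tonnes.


53.5339 tonnes

Total metal in feed:
= 5487 * 3.95 / 100 = 216.7365 tonnes
Metal recovered:
= 216.7365 * 75.3 / 100 = 163.2025845 tonnes
Metal lost to tailings:
= 216.7365 - 163.2025845
= 53.5339 tonnes


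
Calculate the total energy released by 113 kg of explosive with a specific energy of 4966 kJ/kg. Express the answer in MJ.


561.158 MJ

Energy = mass * specific_energy / 1000
= 113 * 4966 / 1000
= 561158 / 1000
= 561.158 MJ


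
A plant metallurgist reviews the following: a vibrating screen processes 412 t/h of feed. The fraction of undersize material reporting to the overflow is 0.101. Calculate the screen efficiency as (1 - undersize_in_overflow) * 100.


89.9%

Screen efficiency = (1 - fraction of undersize in overflow) * 100
= (1 - 0.101) * 100
= 0.899 * 100
= 89.9%


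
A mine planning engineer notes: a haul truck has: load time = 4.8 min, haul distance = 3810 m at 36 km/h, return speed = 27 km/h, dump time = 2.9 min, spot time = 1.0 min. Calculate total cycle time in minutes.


Convert haul speed to m/min: 36 * 1000/60 = 600 m/min
Haul time = 3810 / 600 = 6.35 min
Convert return speed to m/min: 27 * 1000/60 = 450 m/min
Return time = 3810 / 450 = 8.466666667 min
Total cycle time:
= 4.8 + 6.35 + 2.9 + 8.466666667 + 1.0
= 23.5167 min

23.5167 min


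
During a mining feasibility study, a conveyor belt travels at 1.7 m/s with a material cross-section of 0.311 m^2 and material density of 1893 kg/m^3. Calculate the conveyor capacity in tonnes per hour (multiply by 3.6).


3602.9848 t/h

Volumetric flow = speed * area
= 1.7 * 0.311 = 0.5287 m^3/s
Mass flow = volumetric * density
= 0.5287 * 1893 = 1000.8291 kg/s
Convert to t/h: multiply by 3.6
Capacity = 1000.8291 * 3.6
= 3602.9848 t/h


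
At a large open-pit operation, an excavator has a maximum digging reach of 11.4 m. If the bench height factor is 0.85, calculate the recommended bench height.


9.69 m

Bench height = reach * factor
= 11.4 * 0.85
= 9.69 m


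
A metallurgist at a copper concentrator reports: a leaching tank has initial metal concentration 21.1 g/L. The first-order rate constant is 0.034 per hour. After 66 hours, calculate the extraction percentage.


Compute the exponent:
-k * t = -0.034 * 66 = -2.244
Remaining concentration:
C = 21.1 * exp(-2.244)
= 21.1 * 0.1060335209
= 2.237307291 g/L
Extracted = 21.1 - 2.237307291 = 18.86269271 g/L
Extraction % = 18.86269271 / 21.1 * 100
= 89.3966%

89.3966%


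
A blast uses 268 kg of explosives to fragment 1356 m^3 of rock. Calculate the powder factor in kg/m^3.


0.1976 kg/m^3

Powder factor = explosive mass / rock volume
= 268 / 1356
= 0.1976 kg/m^3


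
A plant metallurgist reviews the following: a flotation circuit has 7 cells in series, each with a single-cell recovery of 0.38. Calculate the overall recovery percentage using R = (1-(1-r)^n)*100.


96.4784%

Complement of single-cell recovery:
1 - r = 1 - 0.38 = 0.62
Raise to power n:
(1 - r)^7 = 0.62^7 = 0.03521614606
Overall recovery:
R = (1 - 0.03521614606) * 100
= 96.4784%


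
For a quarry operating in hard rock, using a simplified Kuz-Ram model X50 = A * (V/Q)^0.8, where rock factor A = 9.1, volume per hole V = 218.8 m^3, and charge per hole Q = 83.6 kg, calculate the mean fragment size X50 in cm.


19.6478 cm

Compute V/Q:
V/Q = 218.8 / 83.6 = 2.61722488
Raise to the power 0.8:
(V/Q)^0.8 = 2.61722488^0.8 = 2.159100372
Multiply by A:
X50 = 9.1 * 2.159100372
= 19.6478 cm


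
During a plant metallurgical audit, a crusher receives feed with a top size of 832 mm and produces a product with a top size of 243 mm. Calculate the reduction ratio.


3.4239

Reduction ratio = feed size / product size
= 832 / 243
= 3.4239


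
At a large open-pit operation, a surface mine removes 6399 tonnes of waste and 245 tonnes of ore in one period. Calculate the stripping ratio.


26.1184

Stripping ratio = waste tonnage / ore tonnage
= 6399 / 245
= 26.1184


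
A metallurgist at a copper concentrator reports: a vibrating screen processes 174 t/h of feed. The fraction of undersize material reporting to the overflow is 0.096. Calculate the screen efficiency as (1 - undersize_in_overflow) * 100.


Screen efficiency = (1 - fraction of undersize in overflow) * 100
= (1 - 0.096) * 100
= 0.904 * 100
= 90.4%

90.4%


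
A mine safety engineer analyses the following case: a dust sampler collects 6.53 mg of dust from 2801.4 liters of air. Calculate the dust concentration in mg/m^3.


Convert liters to m^3: 1 m^3 = 1000 L
Concentration = mass / volume * 1000
= 6.53 / 2801.4 * 1000
= 0.002330977368 * 1000
= 2.331 mg/m^3

2.331 mg/m^3


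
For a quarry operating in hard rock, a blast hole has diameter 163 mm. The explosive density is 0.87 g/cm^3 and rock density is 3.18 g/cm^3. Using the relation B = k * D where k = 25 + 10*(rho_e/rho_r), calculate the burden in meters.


4.5209 m

First, compute k:
rho_e / rho_r = 0.87 / 3.18 = 0.2735849057
k = 25 + 10 * 0.2735849057 = 27.73584906
Then, compute burden:
B = k * D / 1000 = 27.73584906 * 163 / 1000
= 4520.943396 / 1000
= 4.5209 m


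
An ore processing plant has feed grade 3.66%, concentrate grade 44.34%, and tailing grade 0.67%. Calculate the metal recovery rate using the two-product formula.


Using the two-product formula:
R = 100 * c * (f - t) / (f * (c - t))
Numerator = 100 * 44.34 * (3.66 - 0.67)
= 100 * 44.34 * 2.99
= 13257.66
Denominator = 3.66 * (44.34 - 0.67)
= 3.66 * 43.67
= 159.8322
R = 13257.66 / 159.8322
= 82.9474%

82.9474%


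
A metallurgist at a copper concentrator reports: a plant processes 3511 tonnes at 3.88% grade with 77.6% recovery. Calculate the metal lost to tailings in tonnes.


30.5148 tonnes

Total metal in feed:
= 3511 * 3.88 / 100 = 136.2268 tonnes
Metal recovered:
= 136.2268 * 77.6 / 100 = 105.7119968 tonnes
Metal lost to tailings:
= 136.2268 - 105.7119968
= 30.5148 tonnes


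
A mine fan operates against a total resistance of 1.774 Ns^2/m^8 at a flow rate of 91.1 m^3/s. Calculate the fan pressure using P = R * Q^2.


14722.7985 Pa

Compute Q^2:
Q^2 = 91.1^2 = 8299.21
Compute pressure:
P = R * Q^2 = 1.774 * 8299.21
= 14722.7985 Pa


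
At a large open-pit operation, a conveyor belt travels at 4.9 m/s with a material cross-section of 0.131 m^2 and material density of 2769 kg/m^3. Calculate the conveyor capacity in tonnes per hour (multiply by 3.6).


Volumetric flow = speed * area
= 4.9 * 0.131 = 0.6419 m^3/s
Mass flow = volumetric * density
= 0.6419 * 2769 = 1777.4211 kg/s
Convert to t/h: multiply by 3.6
Capacity = 1777.4211 * 3.6
= 6398.716 t/h

6398.716 t/h


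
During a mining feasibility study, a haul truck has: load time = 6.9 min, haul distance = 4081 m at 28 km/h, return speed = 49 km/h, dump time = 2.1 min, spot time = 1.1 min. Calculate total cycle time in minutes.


Convert haul speed to m/min: 28 * 1000/60 = 466.6666667 m/min
Haul time = 4081 / 466.6666667 = 8.745 min
Convert return speed to m/min: 49 * 1000/60 = 816.6666667 m/min
Return time = 4081 / 816.6666667 = 4.997142857 min
Total cycle time:
= 6.9 + 8.745 + 2.1 + 4.997142857 + 1.1
= 23.8421 min

23.8421 min


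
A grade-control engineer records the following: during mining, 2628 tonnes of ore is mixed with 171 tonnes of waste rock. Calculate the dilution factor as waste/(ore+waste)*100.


6.1093%

Total material = ore + waste
= 2628 + 171 = 2799 tonnes
Dilution = waste / total * 100
= 171 / 2799 * 100
= 0.06109324759 * 100
= 6.1093%


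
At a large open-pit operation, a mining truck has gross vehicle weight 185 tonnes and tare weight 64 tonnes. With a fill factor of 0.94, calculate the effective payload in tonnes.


113.74 tonnes

Maximum payload = gross - tare
= 185 - 64 = 121 tonnes
Effective payload = max payload * fill factor
= 121 * 0.94
= 113.74 tonnes


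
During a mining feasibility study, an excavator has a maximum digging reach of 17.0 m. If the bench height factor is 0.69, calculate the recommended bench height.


Bench height = reach * factor
= 17.0 * 0.69
= 11.73 m

11.73 m


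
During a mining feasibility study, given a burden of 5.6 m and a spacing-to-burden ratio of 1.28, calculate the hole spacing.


7.168 m

Spacing = burden * ratio
= 5.6 * 1.28
= 7.168 m


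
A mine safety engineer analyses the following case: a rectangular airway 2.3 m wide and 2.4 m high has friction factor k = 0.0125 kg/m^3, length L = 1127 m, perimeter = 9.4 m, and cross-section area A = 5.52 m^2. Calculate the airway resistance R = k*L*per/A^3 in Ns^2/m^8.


Compute the numerator:
k * L * per = 0.0125 * 1127 * 9.4
= 132.4225
Compute the denominator:
A^3 = 5.52^3 = 168.196608
Resistance:
R = 132.4225 / 168.196608
= 0.7873 Ns^2/m^8

0.7873 Ns^2/m^8


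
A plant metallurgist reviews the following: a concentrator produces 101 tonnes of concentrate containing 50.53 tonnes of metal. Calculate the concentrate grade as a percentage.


50.0297%

Grade = (metal in concentrate / concentrate mass) * 100
= (50.53 / 101) * 100
= 0.5002970297 * 100
= 50.0297%


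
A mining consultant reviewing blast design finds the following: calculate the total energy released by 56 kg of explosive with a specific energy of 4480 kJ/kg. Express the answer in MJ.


250.88 MJ

Energy = mass * specific_energy / 1000
= 56 * 4480 / 1000
= 250880 / 1000
= 250.88 MJ


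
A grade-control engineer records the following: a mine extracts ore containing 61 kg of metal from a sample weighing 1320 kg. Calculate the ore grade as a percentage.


Ore grade = (metal mass / ore mass) * 100
= (61 / 1320) * 100
= 0.04621212121 * 100
= 4.6212%

4.6212%


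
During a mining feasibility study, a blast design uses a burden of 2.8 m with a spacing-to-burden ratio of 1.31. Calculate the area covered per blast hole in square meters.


First, find the spacing:
Spacing = burden * ratio = 2.8 * 1.31
= 3.668 m
Then, calculate the area:
Area = burden * spacing = 2.8 * 3.668
= 10.2704 m^2

10.2704 m^2


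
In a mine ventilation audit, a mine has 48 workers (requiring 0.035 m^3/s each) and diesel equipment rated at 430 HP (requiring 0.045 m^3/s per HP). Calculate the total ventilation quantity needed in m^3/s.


Airflow for workers:
Q_people = 48 * 0.035 = 1.68 m^3/s
Airflow for diesel equipment:
Q_diesel = 430 * 0.045 = 19.35 m^3/s
Total ventilation:
Q_total = 1.68 + 19.35
= 21.03 m^3/s

21.03 m^3/s


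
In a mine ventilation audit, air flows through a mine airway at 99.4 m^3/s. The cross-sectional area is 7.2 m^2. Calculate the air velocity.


Velocity = flow rate / cross-sectional area
= 99.4 / 7.2
= 13.8056 m/s

13.8056 m/s


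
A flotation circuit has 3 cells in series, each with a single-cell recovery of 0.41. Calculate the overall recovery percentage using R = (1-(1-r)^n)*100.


Complement of single-cell recovery:
1 - r = 1 - 0.41 = 0.59
Raise to power n:
(1 - r)^3 = 0.59^3 = 0.205379
Overall recovery:
R = (1 - 0.205379) * 100
= 79.4621%

79.4621%


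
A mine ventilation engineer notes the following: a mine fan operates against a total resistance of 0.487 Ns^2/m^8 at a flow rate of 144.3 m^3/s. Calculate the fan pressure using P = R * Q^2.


Compute Q^2:
Q^2 = 144.3^2 = 20822.49
Compute pressure:
P = R * Q^2 = 0.487 * 20822.49
= 10140.5526 Pa

10140.5526 Pa


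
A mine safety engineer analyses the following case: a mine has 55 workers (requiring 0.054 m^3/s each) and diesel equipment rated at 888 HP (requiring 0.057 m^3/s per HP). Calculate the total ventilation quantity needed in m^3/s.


53.586 m^3/s

Airflow for workers:
Q_people = 55 * 0.054 = 2.97 m^3/s
Airflow for diesel equipment:
Q_diesel = 888 * 0.057 = 50.616 m^3/s
Total ventilation:
Q_total = 2.97 + 50.616
= 53.586 m^3/s


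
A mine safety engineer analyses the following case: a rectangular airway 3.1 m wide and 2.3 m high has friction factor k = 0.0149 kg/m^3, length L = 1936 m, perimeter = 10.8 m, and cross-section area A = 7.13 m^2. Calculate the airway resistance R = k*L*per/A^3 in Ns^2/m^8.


0.8595 Ns^2/m^8

Compute the numerator:
k * L * per = 0.0149 * 1936 * 10.8
= 311.54112
Compute the denominator:
A^3 = 7.13^3 = 362.467097
Resistance:
R = 311.54112 / 362.467097
= 0.8595 Ns^2/m^8


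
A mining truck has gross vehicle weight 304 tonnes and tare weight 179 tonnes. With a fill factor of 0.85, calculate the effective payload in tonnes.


106.25 tonnes

Maximum payload = gross - tare
= 304 - 179 = 125 tonnes
Effective payload = max payload * fill factor
= 125 * 0.85
= 106.25 tonnes


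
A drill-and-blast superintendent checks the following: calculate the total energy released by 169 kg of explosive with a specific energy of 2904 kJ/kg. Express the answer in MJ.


Energy = mass * specific_energy / 1000
= 169 * 2904 / 1000
= 490776 / 1000
= 490.776 MJ

490.776 MJ


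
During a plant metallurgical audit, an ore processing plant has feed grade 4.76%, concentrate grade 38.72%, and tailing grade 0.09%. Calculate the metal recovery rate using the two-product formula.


Using the two-product formula:
R = 100 * c * (f - t) / (f * (c - t))
Numerator = 100 * 38.72 * (4.76 - 0.09)
= 100 * 38.72 * 4.67
= 18082.24
Denominator = 4.76 * (38.72 - 0.09)
= 4.76 * 38.63
= 183.8788
R = 18082.24 / 183.8788
= 98.3378%

98.3378%


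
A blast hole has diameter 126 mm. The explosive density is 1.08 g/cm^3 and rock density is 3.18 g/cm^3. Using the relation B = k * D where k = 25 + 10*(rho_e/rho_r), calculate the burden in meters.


3.5779 m

First, compute k:
rho_e / rho_r = 1.08 / 3.18 = 0.3396226415
k = 25 + 10 * 0.3396226415 = 28.39622642
Then, compute burden:
B = k * D / 1000 = 28.39622642 * 126 / 1000
= 3577.924528 / 1000
= 3.5779 m


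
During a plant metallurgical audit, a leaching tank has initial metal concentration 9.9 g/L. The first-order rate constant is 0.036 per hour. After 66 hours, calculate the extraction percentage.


90.7078%

Compute the exponent:
-k * t = -0.036 * 66 = -2.376
Remaining concentration:
C = 9.9 * exp(-2.376)
= 9.9 * 0.09292152121
= 0.91992306 g/L
Extracted = 9.9 - 0.91992306 = 8.98007694 g/L
Extraction % = 8.98007694 / 9.9 * 100
= 90.7078%


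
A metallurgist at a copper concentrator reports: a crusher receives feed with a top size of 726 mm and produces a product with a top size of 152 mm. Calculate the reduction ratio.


4.7763

Reduction ratio = feed size / product size
= 726 / 152
= 4.7763


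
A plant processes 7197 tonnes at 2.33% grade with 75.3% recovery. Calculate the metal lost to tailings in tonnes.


Total metal in feed:
= 7197 * 2.33 / 100 = 167.6901 tonnes
Metal recovered:
= 167.6901 * 75.3 / 100 = 126.2706453 tonnes
Metal lost to tailings:
= 167.6901 - 126.2706453
= 41.4195 tonnes

41.4195 tonnes


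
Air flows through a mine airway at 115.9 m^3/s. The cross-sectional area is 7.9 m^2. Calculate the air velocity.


Velocity = flow rate / cross-sectional area
= 115.9 / 7.9
= 14.6709 m/s

14.6709 m/s


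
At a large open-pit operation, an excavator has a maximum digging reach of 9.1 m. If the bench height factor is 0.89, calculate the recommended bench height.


Bench height = reach * factor
= 9.1 * 0.89
= 8.099 m

8.099 m


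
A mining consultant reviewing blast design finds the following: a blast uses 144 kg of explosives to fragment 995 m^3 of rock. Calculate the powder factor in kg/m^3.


0.1447 kg/m^3

Powder factor = explosive mass / rock volume
= 144 / 995
= 0.1447 kg/m^3


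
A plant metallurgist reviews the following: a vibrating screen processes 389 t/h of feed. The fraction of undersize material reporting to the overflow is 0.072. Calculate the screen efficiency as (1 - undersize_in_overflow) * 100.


Screen efficiency = (1 - fraction of undersize in overflow) * 100
= (1 - 0.072) * 100
= 0.928 * 100
= 92.8%

92.8%


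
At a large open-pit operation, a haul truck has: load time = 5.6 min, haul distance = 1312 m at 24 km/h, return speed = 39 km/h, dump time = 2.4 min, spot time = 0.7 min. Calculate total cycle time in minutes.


Convert haul speed to m/min: 24 * 1000/60 = 400 m/min
Haul time = 1312 / 400 = 3.28 min
Convert return speed to m/min: 39 * 1000/60 = 650 m/min
Return time = 1312 / 650 = 2.018461538 min
Total cycle time:
= 5.6 + 3.28 + 2.4 + 2.018461538 + 0.7
= 13.9985 min

13.9985 min


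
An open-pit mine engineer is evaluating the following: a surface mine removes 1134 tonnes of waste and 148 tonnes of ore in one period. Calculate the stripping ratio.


Stripping ratio = waste tonnage / ore tonnage
= 1134 / 148
= 7.6622

7.6622


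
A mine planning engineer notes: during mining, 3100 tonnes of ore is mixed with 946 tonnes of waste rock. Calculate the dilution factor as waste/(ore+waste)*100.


Total material = ore + waste
= 3100 + 946 = 4046 tonnes
Dilution = waste / total * 100
= 946 / 4046 * 100
= 0.2338111715 * 100
= 23.3811%

23.3811%


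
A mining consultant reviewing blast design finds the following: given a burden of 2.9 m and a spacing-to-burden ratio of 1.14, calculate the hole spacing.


Spacing = burden * ratio
= 2.9 * 1.14
= 3.306 m

3.306 m


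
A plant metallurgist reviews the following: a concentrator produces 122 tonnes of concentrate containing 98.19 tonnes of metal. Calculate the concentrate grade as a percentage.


80.4836%

Grade = (metal in concentrate / concentrate mass) * 100
= (98.19 / 122) * 100
= 0.8048360656 * 100
= 80.4836%


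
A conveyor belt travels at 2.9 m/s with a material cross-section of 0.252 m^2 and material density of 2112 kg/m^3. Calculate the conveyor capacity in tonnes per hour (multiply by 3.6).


Volumetric flow = speed * area
= 2.9 * 0.252 = 0.7308 m^3/s
Mass flow = volumetric * density
= 0.7308 * 2112 = 1543.4496 kg/s
Convert to t/h: multiply by 3.6
Capacity = 1543.4496 * 3.6
= 5556.4186 t/h

5556.4186 t/h


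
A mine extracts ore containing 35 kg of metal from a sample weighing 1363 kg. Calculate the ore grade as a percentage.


Ore grade = (metal mass / ore mass) * 100
= (35 / 1363) * 100
= 0.02567865004 * 100
= 2.5679%

2.5679%


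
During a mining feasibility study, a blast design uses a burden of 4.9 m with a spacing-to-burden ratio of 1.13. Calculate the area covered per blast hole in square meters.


27.1313 m^2

First, find the spacing:
Spacing = burden * ratio = 4.9 * 1.13
= 5.537 m
Then, calculate the area:
Area = burden * spacing = 4.9 * 5.537
= 27.1313 m^2


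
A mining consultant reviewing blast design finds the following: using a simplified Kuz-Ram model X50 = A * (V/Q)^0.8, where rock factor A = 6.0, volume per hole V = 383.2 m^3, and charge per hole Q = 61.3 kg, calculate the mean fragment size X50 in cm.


25.997 cm

Compute V/Q:
V/Q = 383.2 / 61.3 = 6.251223491
Raise to the power 0.8:
(V/Q)^0.8 = 6.251223491^0.8 = 4.332833702
Multiply by A:
X50 = 6.0 * 4.332833702
= 25.997 cm


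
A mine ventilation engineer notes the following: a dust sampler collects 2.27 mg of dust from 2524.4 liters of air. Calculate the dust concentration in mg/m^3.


Convert liters to m^3: 1 m^3 = 1000 L
Concentration = mass / volume * 1000
= 2.27 / 2524.4 * 1000
= 0.0008992235779 * 1000
= 0.8992 mg/m^3

0.8992 mg/m^3


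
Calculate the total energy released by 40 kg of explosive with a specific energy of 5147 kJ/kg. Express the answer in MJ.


205.88 MJ

Energy = mass * specific_energy / 1000
= 40 * 5147 / 1000
= 205880 / 1000
= 205.88 MJ


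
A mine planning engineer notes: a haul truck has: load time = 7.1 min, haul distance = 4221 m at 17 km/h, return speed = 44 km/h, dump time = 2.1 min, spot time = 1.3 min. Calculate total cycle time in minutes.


Convert haul speed to m/min: 17 * 1000/60 = 283.3333333 m/min
Haul time = 4221 / 283.3333333 = 14.89764706 min
Convert return speed to m/min: 44 * 1000/60 = 733.3333333 m/min
Return time = 4221 / 733.3333333 = 5.755909091 min
Total cycle time:
= 7.1 + 14.89764706 + 2.1 + 5.755909091 + 1.3
= 31.1536 min

31.1536 min


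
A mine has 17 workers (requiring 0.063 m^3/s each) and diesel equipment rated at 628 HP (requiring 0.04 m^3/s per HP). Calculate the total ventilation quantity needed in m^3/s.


Airflow for workers:
Q_people = 17 * 0.063 = 1.071 m^3/s
Airflow for diesel equipment:
Q_diesel = 628 * 0.04 = 25.12 m^3/s
Total ventilation:
Q_total = 1.071 + 25.12
= 26.191 m^3/s

26.191 m^3/s


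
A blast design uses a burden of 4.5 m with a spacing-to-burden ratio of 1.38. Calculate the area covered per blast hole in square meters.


First, find the spacing:
Spacing = burden * ratio = 4.5 * 1.38
= 6.21 m
Then, calculate the area:
Area = burden * spacing = 4.5 * 6.21
= 27.945 m^2

27.945 m^2


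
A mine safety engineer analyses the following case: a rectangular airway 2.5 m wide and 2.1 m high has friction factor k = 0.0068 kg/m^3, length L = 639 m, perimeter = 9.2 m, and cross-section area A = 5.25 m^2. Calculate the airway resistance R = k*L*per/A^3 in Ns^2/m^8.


0.2763 Ns^2/m^8

Compute the numerator:
k * L * per = 0.0068 * 639 * 9.2
= 39.97584
Compute the denominator:
A^3 = 5.25^3 = 144.703125
Resistance:
R = 39.97584 / 144.703125
= 0.2763 Ns^2/m^8


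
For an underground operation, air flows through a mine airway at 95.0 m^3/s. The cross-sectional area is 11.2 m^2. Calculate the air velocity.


8.4821 m/s

Velocity = flow rate / cross-sectional area
= 95.0 / 11.2
= 8.4821 m/s


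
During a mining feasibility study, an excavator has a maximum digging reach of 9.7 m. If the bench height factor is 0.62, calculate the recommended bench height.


Bench height = reach * factor
= 9.7 * 0.62
= 6.014 m

6.014 m


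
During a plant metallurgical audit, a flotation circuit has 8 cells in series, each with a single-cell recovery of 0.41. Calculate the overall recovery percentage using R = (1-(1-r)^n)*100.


Complement of single-cell recovery:
1 - r = 1 - 0.41 = 0.59
Raise to power n:
(1 - r)^8 = 0.59^8 = 0.01468304376
Overall recovery:
R = (1 - 0.01468304376) * 100
= 98.5317%

98.5317%


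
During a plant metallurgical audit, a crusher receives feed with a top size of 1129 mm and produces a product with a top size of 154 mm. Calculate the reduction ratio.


Reduction ratio = feed size / product size
= 1129 / 154
= 7.3312

7.3312


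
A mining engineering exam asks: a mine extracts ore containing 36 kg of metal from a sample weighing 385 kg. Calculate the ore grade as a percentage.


9.3506%

Ore grade = (metal mass / ore mass) * 100
= (36 / 385) * 100
= 0.09350649351 * 100
= 9.3506%


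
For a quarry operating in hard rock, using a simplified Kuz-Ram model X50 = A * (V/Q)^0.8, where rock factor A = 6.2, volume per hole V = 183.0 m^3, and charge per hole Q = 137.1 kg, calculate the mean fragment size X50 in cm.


Compute V/Q:
V/Q = 183.0 / 137.1 = 1.334792123
Raise to the power 0.8:
(V/Q)^0.8 = 1.334792123^0.8 = 1.259885008
Multiply by A:
X50 = 6.2 * 1.259885008
= 7.8113 cm

7.8113 cm


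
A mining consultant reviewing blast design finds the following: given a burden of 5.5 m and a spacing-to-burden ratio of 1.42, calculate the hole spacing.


Spacing = burden * ratio
= 5.5 * 1.42
= 7.81 m

7.81 m


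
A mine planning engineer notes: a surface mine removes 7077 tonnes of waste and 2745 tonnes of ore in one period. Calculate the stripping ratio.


Stripping ratio = waste tonnage / ore tonnage
= 7077 / 2745
= 2.5781

2.5781


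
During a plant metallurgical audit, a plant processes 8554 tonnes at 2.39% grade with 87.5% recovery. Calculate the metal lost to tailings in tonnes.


25.5551 tonnes

Total metal in feed:
= 8554 * 2.39 / 100 = 204.4406 tonnes
Metal recovered:
= 204.4406 * 87.5 / 100 = 178.885525 tonnes
Metal lost to tailings:
= 204.4406 - 178.885525
= 25.5551 tonnes


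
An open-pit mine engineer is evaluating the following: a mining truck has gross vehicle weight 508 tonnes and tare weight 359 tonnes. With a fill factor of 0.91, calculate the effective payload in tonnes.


Maximum payload = gross - tare
= 508 - 359 = 149 tonnes
Effective payload = max payload * fill factor
= 149 * 0.91
= 135.59 tonnes

135.59 tonnes


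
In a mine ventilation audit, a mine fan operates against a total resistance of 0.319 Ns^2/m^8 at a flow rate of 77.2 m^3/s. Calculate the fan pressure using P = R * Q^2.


1901.189 Pa

Compute Q^2:
Q^2 = 77.2^2 = 5959.84
Compute pressure:
P = R * Q^2 = 0.319 * 5959.84
= 1901.189 Pa


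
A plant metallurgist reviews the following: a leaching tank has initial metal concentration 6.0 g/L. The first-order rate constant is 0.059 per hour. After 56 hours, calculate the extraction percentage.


Compute the exponent:
-k * t = -0.059 * 56 = -3.304
Remaining concentration:
C = 6.0 * exp(-3.304)
= 6.0 * 0.0367359294
= 0.2204155764 g/L
Extracted = 6.0 - 0.2204155764 = 5.779584424 g/L
Extraction % = 5.779584424 / 6.0 * 100
= 96.3264%

96.3264%


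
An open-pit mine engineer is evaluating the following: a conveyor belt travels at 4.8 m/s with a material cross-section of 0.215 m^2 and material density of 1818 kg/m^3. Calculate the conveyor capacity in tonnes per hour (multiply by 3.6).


Volumetric flow = speed * area
= 4.8 * 0.215 = 1.032 m^3/s
Mass flow = volumetric * density
= 1.032 * 1818 = 1876.176 kg/s
Convert to t/h: multiply by 3.6
Capacity = 1876.176 * 3.6
= 6754.2336 t/h

6754.2336 t/h


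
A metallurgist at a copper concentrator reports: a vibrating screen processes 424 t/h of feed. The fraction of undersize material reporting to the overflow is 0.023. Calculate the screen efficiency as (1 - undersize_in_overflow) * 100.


97.7%

Screen efficiency = (1 - fraction of undersize in overflow) * 100
= (1 - 0.023) * 100
= 0.977 * 100
= 97.7%


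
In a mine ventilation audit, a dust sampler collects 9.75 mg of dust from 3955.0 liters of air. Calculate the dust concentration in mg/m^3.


2.4652 mg/m^3

Convert liters to m^3: 1 m^3 = 1000 L
Concentration = mass / volume * 1000
= 9.75 / 3955.0 * 1000
= 0.002465233881 * 1000
= 2.4652 mg/m^3


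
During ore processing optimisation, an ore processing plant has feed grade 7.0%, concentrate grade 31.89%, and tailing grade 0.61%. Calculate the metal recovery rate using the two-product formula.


Using the two-product formula:
R = 100 * c * (f - t) / (f * (c - t))
Numerator = 100 * 31.89 * (7.0 - 0.61)
= 100 * 31.89 * 6.39
= 20377.71
Denominator = 7.0 * (31.89 - 0.61)
= 7.0 * 31.28
= 218.96
R = 20377.71 / 218.96
= 93.0659%

93.0659%


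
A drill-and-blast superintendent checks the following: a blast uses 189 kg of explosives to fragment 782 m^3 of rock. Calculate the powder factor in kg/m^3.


0.2417 kg/m^3

Powder factor = explosive mass / rock volume
= 189 / 782
= 0.2417 kg/m^3


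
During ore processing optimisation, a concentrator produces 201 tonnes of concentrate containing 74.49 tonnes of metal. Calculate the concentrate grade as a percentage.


Grade = (metal in concentrate / concentrate mass) * 100
= (74.49 / 201) * 100
= 0.3705970149 * 100
= 37.0597%

37.0597%


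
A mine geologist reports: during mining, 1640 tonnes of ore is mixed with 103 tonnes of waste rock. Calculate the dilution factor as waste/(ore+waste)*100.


5.9094%

Total material = ore + waste
= 1640 + 103 = 1743 tonnes
Dilution = waste / total * 100
= 103 / 1743 * 100
= 0.05909351692 * 100
= 5.9094%


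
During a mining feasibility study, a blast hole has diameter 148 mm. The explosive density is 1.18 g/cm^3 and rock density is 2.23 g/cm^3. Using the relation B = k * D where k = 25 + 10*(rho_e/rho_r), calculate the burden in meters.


First, compute k:
rho_e / rho_r = 1.18 / 2.23 = 0.5291479821
k = 25 + 10 * 0.5291479821 = 30.29147982
Then, compute burden:
B = k * D / 1000 = 30.29147982 * 148 / 1000
= 4483.139013 / 1000
= 4.4831 m

4.4831 m


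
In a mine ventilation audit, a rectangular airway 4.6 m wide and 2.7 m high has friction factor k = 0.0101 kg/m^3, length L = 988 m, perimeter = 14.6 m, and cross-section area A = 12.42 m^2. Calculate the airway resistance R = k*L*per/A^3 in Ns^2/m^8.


Compute the numerator:
k * L * per = 0.0101 * 988 * 14.6
= 145.69048
Compute the denominator:
A^3 = 12.42^3 = 1915.864488
Resistance:
R = 145.69048 / 1915.864488
= 0.076 Ns^2/m^8

0.076 Ns^2/m^8


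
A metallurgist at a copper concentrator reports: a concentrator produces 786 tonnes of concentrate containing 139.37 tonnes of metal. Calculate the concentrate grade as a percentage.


17.7316%

Grade = (metal in concentrate / concentrate mass) * 100
= (139.37 / 786) * 100
= 0.1773155216 * 100
= 17.7316%


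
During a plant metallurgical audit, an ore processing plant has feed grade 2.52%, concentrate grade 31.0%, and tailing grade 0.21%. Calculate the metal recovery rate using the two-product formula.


Using the two-product formula:
R = 100 * c * (f - t) / (f * (c - t))
Numerator = 100 * 31.0 * (2.52 - 0.21)
= 100 * 31.0 * 2.31
= 7161.0
Denominator = 2.52 * (31.0 - 0.21)
= 2.52 * 30.79
= 77.5908
R = 7161.0 / 77.5908
= 92.2919%

92.2919%


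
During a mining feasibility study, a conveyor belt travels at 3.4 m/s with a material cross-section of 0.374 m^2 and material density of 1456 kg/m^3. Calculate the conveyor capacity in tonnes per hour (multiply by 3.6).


Volumetric flow = speed * area
= 3.4 * 0.374 = 1.2716 m^3/s
Mass flow = volumetric * density
= 1.2716 * 1456 = 1851.4496 kg/s
Convert to t/h: multiply by 3.6
Capacity = 1851.4496 * 3.6
= 6665.2186 t/h

6665.2186 t/h


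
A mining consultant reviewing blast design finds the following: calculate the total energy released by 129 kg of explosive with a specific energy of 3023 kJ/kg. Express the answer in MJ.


Energy = mass * specific_energy / 1000
= 129 * 3023 / 1000
= 389967 / 1000
= 389.967 MJ

389.967 MJ


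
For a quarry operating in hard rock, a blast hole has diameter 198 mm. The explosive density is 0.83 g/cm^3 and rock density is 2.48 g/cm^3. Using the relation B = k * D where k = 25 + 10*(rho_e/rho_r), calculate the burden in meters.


First, compute k:
rho_e / rho_r = 0.83 / 2.48 = 0.3346774194
k = 25 + 10 * 0.3346774194 = 28.34677419
Then, compute burden:
B = k * D / 1000 = 28.34677419 * 198 / 1000
= 5612.66129 / 1000
= 5.6127 m

5.6127 m


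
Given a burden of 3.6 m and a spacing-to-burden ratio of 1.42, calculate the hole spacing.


5.112 m

Spacing = burden * ratio
= 3.6 * 1.42
= 5.112 m


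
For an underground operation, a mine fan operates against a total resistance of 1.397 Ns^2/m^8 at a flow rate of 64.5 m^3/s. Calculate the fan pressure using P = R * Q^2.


5811.8693 Pa

Compute Q^2:
Q^2 = 64.5^2 = 4160.25
Compute pressure:
P = R * Q^2 = 1.397 * 4160.25
= 5811.8693 Pa


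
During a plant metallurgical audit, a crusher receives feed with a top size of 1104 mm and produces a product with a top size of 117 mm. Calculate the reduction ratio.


9.4359

Reduction ratio = feed size / product size
= 1104 / 117
= 9.4359


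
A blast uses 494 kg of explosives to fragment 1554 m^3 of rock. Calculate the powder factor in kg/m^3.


Powder factor = explosive mass / rock volume
= 494 / 1554
= 0.3179 kg/m^3

0.3179 kg/m^3


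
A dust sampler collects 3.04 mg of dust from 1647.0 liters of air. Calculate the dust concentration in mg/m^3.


1.8458 mg/m^3

Convert liters to m^3: 1 m^3 = 1000 L
Concentration = mass / volume * 1000
= 3.04 / 1647.0 * 1000
= 0.001845780206 * 1000
= 1.8458 mg/m^3


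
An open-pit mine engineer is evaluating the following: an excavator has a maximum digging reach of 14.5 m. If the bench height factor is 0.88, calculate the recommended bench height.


12.76 m

Bench height = reach * factor
= 14.5 * 0.88
= 12.76 m


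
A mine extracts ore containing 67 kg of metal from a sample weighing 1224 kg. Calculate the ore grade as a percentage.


Ore grade = (metal mass / ore mass) * 100
= (67 / 1224) * 100
= 0.05473856209 * 100
= 5.4739%

5.4739%


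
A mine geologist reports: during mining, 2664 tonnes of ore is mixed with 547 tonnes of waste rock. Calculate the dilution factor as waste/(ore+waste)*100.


Total material = ore + waste
= 2664 + 547 = 3211 tonnes
Dilution = waste / total * 100
= 547 / 3211 * 100
= 0.1703519153 * 100
= 17.0352%

17.0352%


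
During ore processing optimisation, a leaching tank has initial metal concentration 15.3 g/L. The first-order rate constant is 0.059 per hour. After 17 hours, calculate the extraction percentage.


63.3223%

Compute the exponent:
-k * t = -0.059 * 17 = -1.003
Remaining concentration:
C = 15.3 * exp(-1.003)
= 15.3 * 0.3667774567
= 5.611695087 g/L
Extracted = 15.3 - 5.611695087 = 9.688304913 g/L
Extraction % = 9.688304913 / 15.3 * 100
= 63.3223%


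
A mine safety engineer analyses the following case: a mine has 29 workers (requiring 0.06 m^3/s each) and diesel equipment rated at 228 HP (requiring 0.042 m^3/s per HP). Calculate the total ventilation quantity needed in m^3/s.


11.316 m^3/s

Airflow for workers:
Q_people = 29 * 0.06 = 1.74 m^3/s
Airflow for diesel equipment:
Q_diesel = 228 * 0.042 = 9.576 m^3/s
Total ventilation:
Q_total = 1.74 + 9.576
= 11.316 m^3/s


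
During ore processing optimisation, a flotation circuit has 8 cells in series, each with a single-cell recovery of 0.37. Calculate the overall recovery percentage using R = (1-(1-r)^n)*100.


97.5184%

Complement of single-cell recovery:
1 - r = 1 - 0.37 = 0.63
Raise to power n:
(1 - r)^8 = 0.63^8 = 0.02481557803
Overall recovery:
R = (1 - 0.02481557803) * 100
= 97.5184%


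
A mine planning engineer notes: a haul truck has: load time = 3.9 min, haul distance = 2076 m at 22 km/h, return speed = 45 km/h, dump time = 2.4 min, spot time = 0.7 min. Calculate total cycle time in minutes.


15.4298 min

Convert haul speed to m/min: 22 * 1000/60 = 366.6666667 m/min
Haul time = 2076 / 366.6666667 = 5.661818182 min
Convert return speed to m/min: 45 * 1000/60 = 750 m/min
Return time = 2076 / 750 = 2.768 min
Total cycle time:
= 3.9 + 5.661818182 + 2.4 + 2.768 + 0.7
= 15.4298 min


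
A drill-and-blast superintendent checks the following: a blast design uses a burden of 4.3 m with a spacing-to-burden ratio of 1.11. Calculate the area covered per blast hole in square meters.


20.5239 m^2

First, find the spacing:
Spacing = burden * ratio = 4.3 * 1.11
= 4.773 m
Then, calculate the area:
Area = burden * spacing = 4.3 * 4.773
= 20.5239 m^2


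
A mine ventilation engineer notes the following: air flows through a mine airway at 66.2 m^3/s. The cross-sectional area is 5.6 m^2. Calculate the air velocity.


Velocity = flow rate / cross-sectional area
= 66.2 / 5.6
= 11.8214 m/s

11.8214 m/s


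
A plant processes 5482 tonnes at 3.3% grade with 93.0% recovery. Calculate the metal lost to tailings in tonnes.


12.6634 tonnes

Total metal in feed:
= 5482 * 3.3 / 100 = 180.906 tonnes
Metal recovered:
= 180.906 * 93.0 / 100 = 168.24258 tonnes
Metal lost to tailings:
= 180.906 - 168.24258
= 12.6634 tonnes


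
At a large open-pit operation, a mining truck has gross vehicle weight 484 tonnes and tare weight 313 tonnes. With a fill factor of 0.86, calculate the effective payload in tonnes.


147.06 tonnes

Maximum payload = gross - tare
= 484 - 313 = 171 tonnes
Effective payload = max payload * fill factor
= 171 * 0.86
= 147.06 tonnes


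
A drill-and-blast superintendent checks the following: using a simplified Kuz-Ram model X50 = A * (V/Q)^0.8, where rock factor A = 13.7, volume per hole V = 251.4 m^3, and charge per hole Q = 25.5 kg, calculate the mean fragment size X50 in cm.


Compute V/Q:
V/Q = 251.4 / 25.5 = 9.858823529
Raise to the power 0.8:
(V/Q)^0.8 = 9.858823529^0.8 = 6.238211204
Multiply by A:
X50 = 13.7 * 6.238211204
= 85.4635 cm

85.4635 cm


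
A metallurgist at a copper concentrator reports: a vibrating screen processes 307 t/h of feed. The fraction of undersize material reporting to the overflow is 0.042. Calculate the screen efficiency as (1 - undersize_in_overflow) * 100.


95.8%

Screen efficiency = (1 - fraction of undersize in overflow) * 100
= (1 - 0.042) * 100
= 0.958 * 100
= 95.8%


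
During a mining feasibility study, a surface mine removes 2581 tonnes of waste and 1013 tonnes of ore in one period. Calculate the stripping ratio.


Stripping ratio = waste tonnage / ore tonnage
= 2581 / 1013
= 2.5479

2.5479


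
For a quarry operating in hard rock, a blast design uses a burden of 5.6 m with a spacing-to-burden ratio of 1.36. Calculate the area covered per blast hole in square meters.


First, find the spacing:
Spacing = burden * ratio = 5.6 * 1.36
= 7.616 m
Then, calculate the area:
Area = burden * spacing = 5.6 * 7.616
= 42.6496 m^2

42.6496 m^2


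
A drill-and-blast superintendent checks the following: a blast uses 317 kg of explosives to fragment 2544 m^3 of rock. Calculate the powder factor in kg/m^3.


0.1246 kg/m^3

Powder factor = explosive mass / rock volume
= 317 / 2544
= 0.1246 kg/m^3


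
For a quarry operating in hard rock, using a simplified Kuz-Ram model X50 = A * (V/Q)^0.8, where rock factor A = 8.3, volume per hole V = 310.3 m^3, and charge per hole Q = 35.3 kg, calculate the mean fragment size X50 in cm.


Compute V/Q:
V/Q = 310.3 / 35.3 = 8.790368272
Raise to the power 0.8:
(V/Q)^0.8 = 8.790368272^0.8 = 5.691223697
Multiply by A:
X50 = 8.3 * 5.691223697
= 47.2372 cm

47.2372 cm


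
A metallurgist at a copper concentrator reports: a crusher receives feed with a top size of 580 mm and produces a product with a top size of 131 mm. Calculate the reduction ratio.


Reduction ratio = feed size / product size
= 580 / 131
= 4.4275

4.4275
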